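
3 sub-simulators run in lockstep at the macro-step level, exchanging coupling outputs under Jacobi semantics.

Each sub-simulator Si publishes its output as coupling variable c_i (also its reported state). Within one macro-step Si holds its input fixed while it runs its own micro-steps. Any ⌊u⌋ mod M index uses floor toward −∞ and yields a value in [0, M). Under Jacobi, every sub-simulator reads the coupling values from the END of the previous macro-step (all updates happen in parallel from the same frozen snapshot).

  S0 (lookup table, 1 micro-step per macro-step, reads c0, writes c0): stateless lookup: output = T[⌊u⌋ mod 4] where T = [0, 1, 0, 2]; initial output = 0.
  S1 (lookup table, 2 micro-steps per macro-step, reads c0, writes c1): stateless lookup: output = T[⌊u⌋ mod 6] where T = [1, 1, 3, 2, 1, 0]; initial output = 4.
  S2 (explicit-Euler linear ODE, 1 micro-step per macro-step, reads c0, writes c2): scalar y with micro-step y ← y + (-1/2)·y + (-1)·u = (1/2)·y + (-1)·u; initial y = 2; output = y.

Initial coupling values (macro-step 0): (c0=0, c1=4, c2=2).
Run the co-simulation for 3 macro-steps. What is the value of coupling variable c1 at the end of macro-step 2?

c1 at macro-step 2 = 1

macro 1: S0 reads c0=0 → after 1×micro: 0; S1 reads c0=0 → after 2×micro: 1; S2 reads c0=0 → after 1×micro: 1 ⇒ (c0=0, c1=1, c2=1)
macro 2: S0 reads c0=0 → after 1×micro: 0; S1 reads c0=0 → after 2×micro: 1; S2 reads c0=0 → after 1×micro: 1/2 ⇒ (c0=0, c1=1, c2=1/2)
macro 3: S0 reads c0=0 → after 1×micro: 0; S1 reads c0=0 → after 2×micro: 1; S2 reads c0=0 → after 1×micro: 1/4 ⇒ (c0=0, c1=1, c2=1/4)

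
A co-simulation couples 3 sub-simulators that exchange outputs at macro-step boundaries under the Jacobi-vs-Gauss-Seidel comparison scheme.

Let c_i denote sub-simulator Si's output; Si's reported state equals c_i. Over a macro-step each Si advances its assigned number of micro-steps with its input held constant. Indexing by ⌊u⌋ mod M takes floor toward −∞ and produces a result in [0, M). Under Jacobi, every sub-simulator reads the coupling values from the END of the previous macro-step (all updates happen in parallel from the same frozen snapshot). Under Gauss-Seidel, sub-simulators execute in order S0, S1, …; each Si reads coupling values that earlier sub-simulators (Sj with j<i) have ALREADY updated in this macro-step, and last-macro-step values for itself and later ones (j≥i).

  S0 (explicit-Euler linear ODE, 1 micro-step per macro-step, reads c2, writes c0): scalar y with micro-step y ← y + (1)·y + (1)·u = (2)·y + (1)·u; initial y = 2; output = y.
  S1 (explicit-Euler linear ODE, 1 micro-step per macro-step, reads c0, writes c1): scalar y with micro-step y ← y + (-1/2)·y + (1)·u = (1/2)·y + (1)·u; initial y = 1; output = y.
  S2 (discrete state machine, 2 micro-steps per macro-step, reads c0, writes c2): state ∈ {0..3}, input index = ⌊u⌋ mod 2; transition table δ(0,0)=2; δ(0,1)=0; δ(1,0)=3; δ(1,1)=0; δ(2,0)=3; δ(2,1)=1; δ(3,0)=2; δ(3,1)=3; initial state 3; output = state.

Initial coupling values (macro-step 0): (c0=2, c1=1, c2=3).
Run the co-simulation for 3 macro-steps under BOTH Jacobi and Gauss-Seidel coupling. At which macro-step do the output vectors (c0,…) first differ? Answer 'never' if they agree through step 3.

[Jacobi] macro 1: S0 reads c2=3 → after 1×micro: 7; S1 reads c0=2 → after 1×micro: 5/2; S2 reads c0=2 → after 2×micro: 3 ⇒ (c0=7, c1=5/2, c2=3)
[Jacobi] macro 2: S0 reads c2=3 → after 1×micro: 17; S1 reads c0=7 → after 1×micro: 33/4; S2 reads c0=7 → after 2×micro: 3 ⇒ (c0=17, c1=33/4, c2=3)
[Jacobi] macro 3: S0 reads c2=3 → after 1×micro: 37; S1 reads c0=17 → after 1×micro: 169/8; S2 reads c0=17 → after 2×micro: 3 ⇒ (c0=37, c1=169/8, c2=3)
[Gauss-Seidel] macro 1: S0 reads c2=3 → after 1×micro: 7; S1 reads c0=7 → after 1×micro: 15/2; S2 reads c0=7 → after 2×micro: 3 ⇒ (c0=7, c1=15/2, c2=3)
[Gauss-Seidel] macro 2: S0 reads c2=3 → after 1×micro: 17; S1 reads c0=17 → after 1×micro: 83/4; S2 reads c0=17 → after 2×micro: 3 ⇒ (c0=17, c1=83/4, c2=3)
[Gauss-Seidel] macro 3: S0 reads c2=3 → after 1×micro: 37; S1 reads c0=37 → after 1×micro: 379/8; S2 reads c0=37 → after 2×micro: 3 ⇒ (c0=37, c1=379/8, c2=3)

first divergence at macro-step: 1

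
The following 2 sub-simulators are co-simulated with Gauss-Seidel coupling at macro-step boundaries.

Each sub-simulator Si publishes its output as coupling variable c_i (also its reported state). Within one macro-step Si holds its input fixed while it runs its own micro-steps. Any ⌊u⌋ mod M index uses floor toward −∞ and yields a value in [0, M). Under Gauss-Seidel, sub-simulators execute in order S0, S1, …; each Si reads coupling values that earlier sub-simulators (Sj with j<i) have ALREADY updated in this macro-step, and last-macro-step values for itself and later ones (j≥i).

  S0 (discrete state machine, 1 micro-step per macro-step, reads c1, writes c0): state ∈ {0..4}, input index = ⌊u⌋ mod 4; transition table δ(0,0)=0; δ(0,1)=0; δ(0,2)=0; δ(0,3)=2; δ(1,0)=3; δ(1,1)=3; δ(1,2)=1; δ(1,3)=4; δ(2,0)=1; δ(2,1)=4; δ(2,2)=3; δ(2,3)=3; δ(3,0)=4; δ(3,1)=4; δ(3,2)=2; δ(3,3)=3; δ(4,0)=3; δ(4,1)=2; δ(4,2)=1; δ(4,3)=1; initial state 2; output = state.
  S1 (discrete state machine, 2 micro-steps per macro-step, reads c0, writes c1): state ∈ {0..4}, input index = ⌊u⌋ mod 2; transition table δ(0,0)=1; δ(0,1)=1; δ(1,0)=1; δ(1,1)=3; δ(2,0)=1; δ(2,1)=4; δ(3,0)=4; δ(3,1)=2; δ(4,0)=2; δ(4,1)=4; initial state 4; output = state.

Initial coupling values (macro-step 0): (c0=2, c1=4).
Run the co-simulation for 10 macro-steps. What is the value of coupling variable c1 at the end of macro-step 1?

macro 1: S0 reads c1=4 → after 1×micro: 1; S1 reads c0=1 → after 2×micro: 4 ⇒ (c0=1, c1=4)
macro 2: S0 reads c1=4 → after 1×micro: 3; S1 reads c0=3 → after 2×micro: 4 ⇒ (c0=3, c1=4)
macro 3: S0 reads c1=4 → after 1×micro: 4; S1 reads c0=4 → after 2×micro: 1 ⇒ (c0=4, c1=1)
macro 4: S0 reads c1=1 → after 1×micro: 2; S1 reads c0=2 → after 2×micro: 1 ⇒ (c0=2, c1=1)
macro 5: S0 reads c1=1 → after 1×micro: 4; S1 reads c0=4 → after 2×micro: 1 ⇒ (c0=4, c1=1)
macro 6: S0 reads c1=1 → after 1×micro: 2; S1 reads c0=2 → after 2×micro: 1 ⇒ (c0=2, c1=1)
macro 7: S0 reads c1=1 → after 1×micro: 4; S1 reads c0=4 → after 2×micro: 1 ⇒ (c0=4, c1=1)
macro 8: S0 reads c1=1 → after 1×micro: 2; S1 reads c0=2 → after 2×micro: 1 ⇒ (c0=2, c1=1)
macro 9: S0 reads c1=1 → after 1×micro: 4; S1 reads c0=4 → after 2×micro: 1 ⇒ (c0=4, c1=1)
macro 10: S0 reads c1=1 → after 1×micro: 2; S1 reads c0=2 → after 2×micro: 1 ⇒ (c0=2, c1=1)

c1 at macro-step 1 = 4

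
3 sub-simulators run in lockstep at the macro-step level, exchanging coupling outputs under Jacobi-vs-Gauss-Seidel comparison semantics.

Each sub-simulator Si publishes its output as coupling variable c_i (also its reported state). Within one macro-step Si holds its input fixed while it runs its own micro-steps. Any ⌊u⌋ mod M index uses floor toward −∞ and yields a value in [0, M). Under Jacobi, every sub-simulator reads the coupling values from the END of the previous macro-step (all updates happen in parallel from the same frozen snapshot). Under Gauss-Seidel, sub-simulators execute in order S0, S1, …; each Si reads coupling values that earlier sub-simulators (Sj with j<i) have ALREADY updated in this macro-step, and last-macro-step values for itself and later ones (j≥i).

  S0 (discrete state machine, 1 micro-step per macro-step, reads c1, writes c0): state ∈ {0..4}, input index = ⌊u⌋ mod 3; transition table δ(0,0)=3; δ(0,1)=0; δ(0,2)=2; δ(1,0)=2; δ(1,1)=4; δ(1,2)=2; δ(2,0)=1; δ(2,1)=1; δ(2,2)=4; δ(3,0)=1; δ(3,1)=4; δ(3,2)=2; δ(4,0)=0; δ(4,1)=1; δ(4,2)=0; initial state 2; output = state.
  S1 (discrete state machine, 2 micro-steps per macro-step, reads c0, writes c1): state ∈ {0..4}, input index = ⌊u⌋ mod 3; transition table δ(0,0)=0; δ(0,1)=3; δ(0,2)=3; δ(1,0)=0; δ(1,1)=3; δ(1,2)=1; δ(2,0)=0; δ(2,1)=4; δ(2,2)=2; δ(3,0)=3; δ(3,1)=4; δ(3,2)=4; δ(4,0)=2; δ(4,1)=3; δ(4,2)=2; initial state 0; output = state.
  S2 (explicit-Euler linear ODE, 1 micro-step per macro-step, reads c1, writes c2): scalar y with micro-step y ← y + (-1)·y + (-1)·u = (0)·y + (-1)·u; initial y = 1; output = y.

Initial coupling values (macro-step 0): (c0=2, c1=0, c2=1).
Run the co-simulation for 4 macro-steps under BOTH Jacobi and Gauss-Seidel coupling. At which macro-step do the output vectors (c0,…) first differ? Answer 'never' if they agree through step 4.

[Jacobi] macro 1: S0 reads c1=0 → after 1×micro: 1; S1 reads c0=2 → after 2×micro: 4; S2 reads c1=0 → after 1×micro: 0 ⇒ (c0=1, c1=4, c2=0)
[Jacobi] macro 2: S0 reads c1=4 → after 1×micro: 4; S1 reads c0=1 → after 2×micro: 4; S2 reads c1=4 → after 1×micro: -4 ⇒ (c0=4, c1=4, c2=-4)
[Jacobi] macro 3: S0 reads c1=4 → after 1×micro: 1; S1 reads c0=4 → after 2×micro: 4; S2 reads c1=4 → after 1×micro: -4 ⇒ (c0=1, c1=4, c2=-4)
[Jacobi] macro 4: S0 reads c1=4 → after 1×micro: 4; S1 reads c0=1 → after 2×micro: 4; S2 reads c1=4 → after 1×micro: -4 ⇒ (c0=4, c1=4, c2=-4)
[Gauss-Seidel] macro 1: S0 reads c1=0 → after 1×micro: 1; S1 reads c0=1 → after 2×micro: 4; S2 reads c1=4 → after 1×micro: -4 ⇒ (c0=1, c1=4, c2=-4)
[Gauss-Seidel] macro 2: S0 reads c1=4 → after 1×micro: 4; S1 reads c0=4 → after 2×micro: 4; S2 reads c1=4 → after 1×micro: -4 ⇒ (c0=4, c1=4, c2=-4)
[Gauss-Seidel] macro 3: S0 reads c1=4 → after 1×micro: 1; S1 reads c0=1 → after 2×micro: 4; S2 reads c1=4 → after 1×micro: -4 ⇒ (c0=1, c1=4, c2=-4)
[Gauss-Seidel] macro 4: S0 reads c1=4 → after 1×micro: 4; S1 reads c0=4 → after 2×micro: 4; S2 reads c1=4 → after 1×micro: -4 ⇒ (c0=4, c1=4, c2=-4)

first divergence at macro-step: 1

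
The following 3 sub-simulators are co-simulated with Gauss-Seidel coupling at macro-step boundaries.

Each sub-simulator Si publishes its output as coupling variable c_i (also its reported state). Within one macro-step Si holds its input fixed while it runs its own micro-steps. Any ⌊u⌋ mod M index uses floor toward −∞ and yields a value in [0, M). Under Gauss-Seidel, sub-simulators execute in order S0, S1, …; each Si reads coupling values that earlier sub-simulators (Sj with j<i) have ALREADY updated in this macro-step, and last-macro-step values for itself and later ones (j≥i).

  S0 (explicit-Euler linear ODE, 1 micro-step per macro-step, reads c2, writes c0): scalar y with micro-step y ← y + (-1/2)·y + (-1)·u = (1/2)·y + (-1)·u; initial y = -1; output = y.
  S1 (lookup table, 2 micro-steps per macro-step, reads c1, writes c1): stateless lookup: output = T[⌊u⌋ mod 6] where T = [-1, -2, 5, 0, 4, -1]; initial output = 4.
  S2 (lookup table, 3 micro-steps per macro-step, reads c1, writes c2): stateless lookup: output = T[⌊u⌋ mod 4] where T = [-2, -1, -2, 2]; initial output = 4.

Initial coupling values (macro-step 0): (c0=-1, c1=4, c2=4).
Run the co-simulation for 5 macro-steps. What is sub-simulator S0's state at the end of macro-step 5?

S0 state at macro-step 5 = 111/32

macro 1: S0 reads c2=4 → after 1×micro: -9/2; S1 reads c1=4 → after 2×micro: 4; S2 reads c1=4 → after 3×micro: -2 ⇒ (c0=-9/2, c1=4, c2=-2)
macro 2: S0 reads c2=-2 → after 1×micro: -1/4; S1 reads c1=4 → after 2×micro: 4; S2 reads c1=4 → after 3×micro: -2 ⇒ (c0=-1/4, c1=4, c2=-2)
macro 3: S0 reads c2=-2 → after 1×micro: 15/8; S1 reads c1=4 → after 2×micro: 4; S2 reads c1=4 → after 3×micro: -2 ⇒ (c0=15/8, c1=4, c2=-2)
macro 4: S0 reads c2=-2 → after 1×micro: 47/16; S1 reads c1=4 → after 2×micro: 4; S2 reads c1=4 → after 3×micro: -2 ⇒ (c0=47/16, c1=4, c2=-2)
macro 5: S0 reads c2=-2 → after 1×micro: 111/32; S1 reads c1=4 → after 2×micro: 4; S2 reads c1=4 → after 3×micro: -2 ⇒ (c0=111/32, c1=4, c2=-2)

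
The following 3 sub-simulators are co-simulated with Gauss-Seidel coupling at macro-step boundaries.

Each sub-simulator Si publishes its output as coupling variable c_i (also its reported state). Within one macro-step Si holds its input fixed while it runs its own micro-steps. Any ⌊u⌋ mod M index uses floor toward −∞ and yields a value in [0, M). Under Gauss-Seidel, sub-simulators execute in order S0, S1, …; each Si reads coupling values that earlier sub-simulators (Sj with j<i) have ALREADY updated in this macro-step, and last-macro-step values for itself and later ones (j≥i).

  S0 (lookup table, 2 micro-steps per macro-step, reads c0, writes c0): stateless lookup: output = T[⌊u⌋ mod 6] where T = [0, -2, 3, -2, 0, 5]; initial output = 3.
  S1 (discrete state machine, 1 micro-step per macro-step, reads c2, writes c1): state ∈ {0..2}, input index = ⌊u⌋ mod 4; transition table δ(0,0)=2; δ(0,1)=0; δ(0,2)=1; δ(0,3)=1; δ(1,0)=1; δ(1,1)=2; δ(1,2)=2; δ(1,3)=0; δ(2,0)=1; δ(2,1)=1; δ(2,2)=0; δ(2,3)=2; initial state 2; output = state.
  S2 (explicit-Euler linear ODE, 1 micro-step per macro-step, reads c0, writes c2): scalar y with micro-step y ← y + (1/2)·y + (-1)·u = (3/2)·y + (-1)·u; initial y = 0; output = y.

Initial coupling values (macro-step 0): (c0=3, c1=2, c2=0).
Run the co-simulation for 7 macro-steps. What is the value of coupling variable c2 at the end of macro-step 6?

c2 at macro-step 6 = 243/16

macro 1: S0 reads c0=3 → after 2×micro: -2; S1 reads c2=0 → after 1×micro: 1; S2 reads c0=-2 → after 1×micro: 2 ⇒ (c0=-2, c1=1, c2=2)
macro 2: S0 reads c0=-2 → after 2×micro: 0; S1 reads c2=2 → after 1×micro: 2; S2 reads c0=0 → after 1×micro: 3 ⇒ (c0=0, c1=2, c2=3)
macro 3: S0 reads c0=0 → after 2×micro: 0; S1 reads c2=3 → after 1×micro: 2; S2 reads c0=0 → after 1×micro: 9/2 ⇒ (c0=0, c1=2, c2=9/2)
macro 4: S0 reads c0=0 → after 2×micro: 0; S1 reads c2=9/2 → after 1×micro: 1; S2 reads c0=0 → after 1×micro: 27/4 ⇒ (c0=0, c1=1, c2=27/4)
macro 5: S0 reads c0=0 → after 2×micro: 0; S1 reads c2=27/4 → after 1×micro: 2; S2 reads c0=0 → after 1×micro: 81/8 ⇒ (c0=0, c1=2, c2=81/8)
macro 6: S0 reads c0=0 → after 2×micro: 0; S1 reads c2=81/8 → after 1×micro: 0; S2 reads c0=0 → after 1×micro: 243/16 ⇒ (c0=0, c1=0, c2=243/16)
macro 7: S0 reads c0=0 → after 2×micro: 0; S1 reads c2=243/16 → after 1×micro: 1; S2 reads c0=0 → after 1×micro: 729/32 ⇒ (c0=0, c1=1, c2=729/32)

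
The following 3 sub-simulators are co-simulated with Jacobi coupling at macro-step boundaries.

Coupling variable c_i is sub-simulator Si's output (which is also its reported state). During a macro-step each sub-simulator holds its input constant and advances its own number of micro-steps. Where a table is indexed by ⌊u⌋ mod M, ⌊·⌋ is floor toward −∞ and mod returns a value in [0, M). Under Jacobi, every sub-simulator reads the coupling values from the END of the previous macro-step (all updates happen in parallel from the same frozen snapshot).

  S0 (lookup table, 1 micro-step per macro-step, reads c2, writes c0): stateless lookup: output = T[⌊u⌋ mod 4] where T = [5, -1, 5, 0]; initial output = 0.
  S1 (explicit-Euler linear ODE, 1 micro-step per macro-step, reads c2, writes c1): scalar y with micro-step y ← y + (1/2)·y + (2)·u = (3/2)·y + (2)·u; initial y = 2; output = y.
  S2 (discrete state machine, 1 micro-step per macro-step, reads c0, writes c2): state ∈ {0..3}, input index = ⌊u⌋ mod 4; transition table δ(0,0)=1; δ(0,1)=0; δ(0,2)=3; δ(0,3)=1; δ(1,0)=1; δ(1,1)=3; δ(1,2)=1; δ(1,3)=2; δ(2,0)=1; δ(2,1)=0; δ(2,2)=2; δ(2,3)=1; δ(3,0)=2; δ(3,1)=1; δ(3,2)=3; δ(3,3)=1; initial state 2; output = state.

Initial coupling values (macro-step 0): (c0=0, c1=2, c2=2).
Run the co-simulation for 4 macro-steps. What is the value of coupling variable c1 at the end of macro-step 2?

c1 at macro-step 2 = 25/2

macro 1: S0 reads c2=2 → after 1×micro: 5; S1 reads c2=2 → after 1×micro: 7; S2 reads c0=0 → after 1×micro: 1 ⇒ (c0=5, c1=7, c2=1)
macro 2: S0 reads c2=1 → after 1×micro: -1; S1 reads c2=1 → after 1×micro: 25/2; S2 reads c0=5 → after 1×micro: 3 ⇒ (c0=-1, c1=25/2, c2=3)
macro 3: S0 reads c2=3 → after 1×micro: 0; S1 reads c2=3 → after 1×micro: 99/4; S2 reads c0=-1 → after 1×micro: 1 ⇒ (c0=0, c1=99/4, c2=1)
macro 4: S0 reads c2=1 → after 1×micro: -1; S1 reads c2=1 → after 1×micro: 313/8; S2 reads c0=0 → after 1×micro: 1 ⇒ (c0=-1, c1=313/8, c2=1)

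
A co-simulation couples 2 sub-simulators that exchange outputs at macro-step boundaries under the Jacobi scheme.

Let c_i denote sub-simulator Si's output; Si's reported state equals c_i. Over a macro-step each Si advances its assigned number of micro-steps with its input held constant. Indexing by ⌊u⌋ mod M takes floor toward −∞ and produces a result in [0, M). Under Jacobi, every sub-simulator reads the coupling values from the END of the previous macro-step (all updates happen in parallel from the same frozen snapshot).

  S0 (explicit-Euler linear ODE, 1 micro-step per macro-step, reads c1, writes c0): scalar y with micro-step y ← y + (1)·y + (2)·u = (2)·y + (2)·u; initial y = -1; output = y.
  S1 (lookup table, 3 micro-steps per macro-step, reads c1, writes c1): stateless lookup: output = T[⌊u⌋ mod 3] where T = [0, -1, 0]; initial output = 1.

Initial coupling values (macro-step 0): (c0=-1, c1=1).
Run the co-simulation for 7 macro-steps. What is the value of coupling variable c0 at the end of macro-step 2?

c0 at macro-step 2 = -2

macro 1: S0 reads c1=1 → after 1×micro: 0; S1 reads c1=1 → after 3×micro: -1 ⇒ (c0=0, c1=-1)
macro 2: S0 reads c1=-1 → after 1×micro: -2; S1 reads c1=-1 → after 3×micro: 0 ⇒ (c0=-2, c1=0)
macro 3: S0 reads c1=0 → after 1×micro: -4; S1 reads c1=0 → after 3×micro: 0 ⇒ (c0=-4, c1=0)
macro 4: S0 reads c1=0 → after 1×micro: -8; S1 reads c1=0 → after 3×micro: 0 ⇒ (c0=-8, c1=0)
macro 5: S0 reads c1=0 → after 1×micro: -16; S1 reads c1=0 → after 3×micro: 0 ⇒ (c0=-16, c1=0)
macro 6: S0 reads c1=0 → after 1×micro: -32; S1 reads c1=0 → after 3×micro: 0 ⇒ (c0=-32, c1=0)
macro 7: S0 reads c1=0 → after 1×micro: -64; S1 reads c1=0 → after 3×micro: 0 ⇒ (c0=-64, c1=0)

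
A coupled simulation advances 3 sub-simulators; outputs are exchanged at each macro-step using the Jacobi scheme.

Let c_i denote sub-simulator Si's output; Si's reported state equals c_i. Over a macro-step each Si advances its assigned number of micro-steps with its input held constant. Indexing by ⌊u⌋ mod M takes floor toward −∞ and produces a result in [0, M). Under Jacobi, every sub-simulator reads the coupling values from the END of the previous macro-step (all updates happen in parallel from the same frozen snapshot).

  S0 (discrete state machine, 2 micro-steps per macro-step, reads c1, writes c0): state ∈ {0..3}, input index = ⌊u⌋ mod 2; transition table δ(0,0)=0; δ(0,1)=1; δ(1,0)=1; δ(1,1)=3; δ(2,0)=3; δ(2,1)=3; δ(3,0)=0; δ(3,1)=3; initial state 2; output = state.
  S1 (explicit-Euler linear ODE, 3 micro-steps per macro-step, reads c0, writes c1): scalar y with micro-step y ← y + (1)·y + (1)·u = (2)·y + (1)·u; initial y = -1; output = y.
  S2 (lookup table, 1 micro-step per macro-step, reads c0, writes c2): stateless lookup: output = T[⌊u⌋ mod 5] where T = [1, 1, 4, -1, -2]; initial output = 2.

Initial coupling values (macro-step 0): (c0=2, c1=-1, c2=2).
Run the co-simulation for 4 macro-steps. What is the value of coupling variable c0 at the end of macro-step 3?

macro 1: S0 reads c1=-1 → after 2×micro: 3; S1 reads c0=2 → after 3×micro: 6; S2 reads c0=2 → after 1×micro: 4 ⇒ (c0=3, c1=6, c2=4)
macro 2: S0 reads c1=6 → after 2×micro: 0; S1 reads c0=3 → after 3×micro: 69; S2 reads c0=3 → after 1×micro: -1 ⇒ (c0=0, c1=69, c2=-1)
macro 3: S0 reads c1=69 → after 2×micro: 3; S1 reads c0=0 → after 3×micro: 552; S2 reads c0=0 → after 1×micro: 1 ⇒ (c0=3, c1=552, c2=1)
macro 4: S0 reads c1=552 → after 2×micro: 0; S1 reads c0=3 → after 3×micro: 4437; S2 reads c0=3 → after 1×micro: -1 ⇒ (c0=0, c1=4437, c2=-1)

c0 at macro-step 3 = 3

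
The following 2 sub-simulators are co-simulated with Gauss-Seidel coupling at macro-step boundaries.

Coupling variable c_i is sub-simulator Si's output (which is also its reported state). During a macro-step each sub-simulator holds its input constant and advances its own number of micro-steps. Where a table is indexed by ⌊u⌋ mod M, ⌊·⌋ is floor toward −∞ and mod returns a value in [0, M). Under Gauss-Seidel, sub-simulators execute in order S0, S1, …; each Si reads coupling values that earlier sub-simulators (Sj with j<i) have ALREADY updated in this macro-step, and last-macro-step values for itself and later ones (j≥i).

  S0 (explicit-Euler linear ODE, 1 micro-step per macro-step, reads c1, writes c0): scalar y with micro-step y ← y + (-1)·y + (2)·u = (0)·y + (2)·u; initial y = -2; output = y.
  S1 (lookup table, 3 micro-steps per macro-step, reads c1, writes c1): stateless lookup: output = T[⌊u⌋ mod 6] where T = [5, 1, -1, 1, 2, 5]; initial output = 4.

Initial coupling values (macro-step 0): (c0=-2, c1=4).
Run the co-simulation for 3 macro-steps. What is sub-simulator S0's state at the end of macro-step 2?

macro 1: S0 reads c1=4 → after 1×micro: 8; S1 reads c1=4 → after 3×micro: 2 ⇒ (c0=8, c1=2)
macro 2: S0 reads c1=2 → after 1×micro: 4; S1 reads c1=2 → after 3×micro: -1 ⇒ (c0=4, c1=-1)
macro 3: S0 reads c1=-1 → after 1×micro: -2; S1 reads c1=-1 → after 3×micro: 5 ⇒ (c0=-2, c1=5)

S0 state at macro-step 2 = 4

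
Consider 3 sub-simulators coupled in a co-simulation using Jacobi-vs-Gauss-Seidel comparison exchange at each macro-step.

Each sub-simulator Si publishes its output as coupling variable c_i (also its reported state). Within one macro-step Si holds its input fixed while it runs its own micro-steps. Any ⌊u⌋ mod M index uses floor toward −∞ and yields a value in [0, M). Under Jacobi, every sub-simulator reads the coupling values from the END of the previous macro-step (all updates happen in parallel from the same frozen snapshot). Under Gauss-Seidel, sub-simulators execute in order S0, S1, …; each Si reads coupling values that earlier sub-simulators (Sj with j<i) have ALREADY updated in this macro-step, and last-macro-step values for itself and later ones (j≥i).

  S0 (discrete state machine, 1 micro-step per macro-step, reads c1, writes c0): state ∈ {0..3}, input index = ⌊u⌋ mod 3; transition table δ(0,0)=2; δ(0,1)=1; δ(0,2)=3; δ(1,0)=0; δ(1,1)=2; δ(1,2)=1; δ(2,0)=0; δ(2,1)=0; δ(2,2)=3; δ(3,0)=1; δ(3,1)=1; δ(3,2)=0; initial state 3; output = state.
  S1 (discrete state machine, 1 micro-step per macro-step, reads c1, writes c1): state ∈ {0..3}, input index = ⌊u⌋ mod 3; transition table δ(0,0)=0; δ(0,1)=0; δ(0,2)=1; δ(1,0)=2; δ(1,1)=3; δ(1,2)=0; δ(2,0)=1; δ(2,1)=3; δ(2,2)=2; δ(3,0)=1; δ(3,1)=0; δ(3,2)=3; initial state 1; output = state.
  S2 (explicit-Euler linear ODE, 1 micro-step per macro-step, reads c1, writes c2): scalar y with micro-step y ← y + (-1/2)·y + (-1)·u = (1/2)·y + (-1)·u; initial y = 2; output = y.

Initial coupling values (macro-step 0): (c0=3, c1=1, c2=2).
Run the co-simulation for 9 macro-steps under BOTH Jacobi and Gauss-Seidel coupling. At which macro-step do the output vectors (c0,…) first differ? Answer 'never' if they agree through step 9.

first divergence at macro-step: 1

[Jacobi] macro 1: S0 reads c1=1 → after 1×micro: 1; S1 reads c1=1 → after 1×micro: 3; S2 reads c1=1 → after 1×micro: 0 ⇒ (c0=1, c1=3, c2=0)
[Jacobi] macro 2: S0 reads c1=3 → after 1×micro: 0; S1 reads c1=3 → after 1×micro: 1; S2 reads c1=3 → after 1×micro: -3 ⇒ (c0=0, c1=1, c2=-3)
[Jacobi] macro 3: S0 reads c1=1 → after 1×micro: 1; S1 reads c1=1 → after 1×micro: 3; S2 reads c1=1 → after 1×micro: -5/2 ⇒ (c0=1, c1=3, c2=-5/2)
[Jacobi] macro 4: S0 reads c1=3 → after 1×micro: 0; S1 reads c1=3 → after 1×micro: 1; S2 reads c1=3 → after 1×micro: -17/4 ⇒ (c0=0, c1=1, c2=-17/4)
[Jacobi] macro 5: S0 reads c1=1 → after 1×micro: 1; S1 reads c1=1 → after 1×micro: 3; S2 reads c1=1 → after 1×micro: -25/8 ⇒ (c0=1, c1=3, c2=-25/8)
[Jacobi] macro 6: S0 reads c1=3 → after 1×micro: 0; S1 reads c1=3 → after 1×micro: 1; S2 reads c1=3 → after 1×micro: -73/16 ⇒ (c0=0, c1=1, c2=-73/16)
[Jacobi] macro 7: S0 reads c1=1 → after 1×micro: 1; S1 reads c1=1 → after 1×micro: 3; S2 reads c1=1 → after 1×micro: -105/32 ⇒ (c0=1, c1=3, c2=-105/32)
[Jacobi] macro 8: S0 reads c1=3 → after 1×micro: 0; S1 reads c1=3 → after 1×micro: 1; S2 reads c1=3 → after 1×micro: -297/64 ⇒ (c0=0, c1=1, c2=-297/64)
[Jacobi] macro 9: S0 reads c1=1 → after 1×micro: 1; S1 reads c1=1 → after 1×micro: 3; S2 reads c1=1 → after 1×micro: -425/128 ⇒ (c0=1, c1=3, c2=-425/128)
[Gauss-Seidel] macro 1: S0 reads c1=1 → after 1×micro: 1; S1 reads c1=1 → after 1×micro: 3; S2 reads c1=3 → after 1×micro: -2 ⇒ (c0=1, c1=3, c2=-2)
[Gauss-Seidel] macro 2: S0 reads c1=3 → after 1×micro: 0; S1 reads c1=3 → after 1×micro: 1; S2 reads c1=1 → after 1×micro: -2 ⇒ (c0=0, c1=1, c2=-2)
[Gauss-Seidel] macro 3: S0 reads c1=1 → after 1×micro: 1; S1 reads c1=1 → after 1×micro: 3; S2 reads c1=3 → after 1×micro: -4 ⇒ (c0=1, c1=3, c2=-4)
[Gauss-Seidel] macro 4: S0 reads c1=3 → after 1×micro: 0; S1 reads c1=3 → after 1×micro: 1; S2 reads c1=1 → after 1×micro: -3 ⇒ (c0=0, c1=1, c2=-3)
[Gauss-Seidel] macro 5: S0 reads c1=1 → after 1×micro: 1; S1 reads c1=1 → after 1×micro: 3; S2 reads c1=3 → after 1×micro: -9/2 ⇒ (c0=1, c1=3, c2=-9/2)
[Gauss-Seidel] macro 6: S0 reads c1=3 → after 1×micro: 0; S1 reads c1=3 → after 1×micro: 1; S2 reads c1=1 → after 1×micro: -13/4 ⇒ (c0=0, c1=1, c2=-13/4)
[Gauss-Seidel] macro 7: S0 reads c1=1 → after 1×micro: 1; S1 reads c1=1 → after 1×micro: 3; S2 reads c1=3 → after 1×micro: -37/8 ⇒ (c0=1, c1=3, c2=-37/8)
[Gauss-Seidel] macro 8: S0 reads c1=3 → after 1×micro: 0; S1 reads c1=3 → after 1×micro: 1; S2 reads c1=1 → after 1×micro: -53/16 ⇒ (c0=0, c1=1, c2=-53/16)
[Gauss-Seidel] macro 9: S0 reads c1=1 → after 1×micro: 1; S1 reads c1=1 → after 1×micro: 3; S2 reads c1=3 → after 1×micro: -149/32 ⇒ (c0=1, c1=3, c2=-149/32)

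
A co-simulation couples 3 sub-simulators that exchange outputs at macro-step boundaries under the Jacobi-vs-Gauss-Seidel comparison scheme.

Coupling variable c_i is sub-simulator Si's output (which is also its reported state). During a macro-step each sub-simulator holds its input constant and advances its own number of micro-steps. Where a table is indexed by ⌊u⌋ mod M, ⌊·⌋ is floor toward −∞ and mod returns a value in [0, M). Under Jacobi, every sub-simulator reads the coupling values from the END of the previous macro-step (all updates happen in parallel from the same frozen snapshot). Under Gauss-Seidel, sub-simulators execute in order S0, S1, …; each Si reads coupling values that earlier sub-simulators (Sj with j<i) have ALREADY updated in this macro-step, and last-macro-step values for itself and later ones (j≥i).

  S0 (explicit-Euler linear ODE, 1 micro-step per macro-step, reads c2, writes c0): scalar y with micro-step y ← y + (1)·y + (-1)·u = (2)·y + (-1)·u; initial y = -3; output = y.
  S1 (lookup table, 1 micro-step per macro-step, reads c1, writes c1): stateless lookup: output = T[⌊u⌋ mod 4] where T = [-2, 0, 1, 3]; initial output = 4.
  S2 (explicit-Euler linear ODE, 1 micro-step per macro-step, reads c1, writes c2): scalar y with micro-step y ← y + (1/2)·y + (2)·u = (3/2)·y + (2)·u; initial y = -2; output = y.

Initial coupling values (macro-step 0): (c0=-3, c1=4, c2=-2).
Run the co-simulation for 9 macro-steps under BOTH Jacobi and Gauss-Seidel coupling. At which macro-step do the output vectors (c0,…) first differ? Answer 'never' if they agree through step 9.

first divergence at macro-step: 1

[Jacobi] macro 1: S0 reads c2=-2 → after 1×micro: -4; S1 reads c1=4 → after 1×micro: -2; S2 reads c1=4 → after 1×micro: 5 ⇒ (c0=-4, c1=-2, c2=5)
[Jacobi] macro 2: S0 reads c2=5 → after 1×micro: -13; S1 reads c1=-2 → after 1×micro: 1; S2 reads c1=-2 → after 1×micro: 7/2 ⇒ (c0=-13, c1=1, c2=7/2)
[Jacobi] macro 3: S0 reads c2=7/2 → after 1×micro: -59/2; S1 reads c1=1 → after 1×micro: 0; S2 reads c1=1 → after 1×micro: 29/4 ⇒ (c0=-59/2, c1=0, c2=29/4)
[Jacobi] macro 4: S0 reads c2=29/4 → after 1×micro: -265/4; S1 reads c1=0 → after 1×micro: -2; S2 reads c1=0 → after 1×micro: 87/8 ⇒ (c0=-265/4, c1=-2, c2=87/8)
[Jacobi] macro 5: S0 reads c2=87/8 → after 1×micro: -1147/8; S1 reads c1=-2 → after 1×micro: 1; S2 reads c1=-2 → after 1×micro: 197/16 ⇒ (c0=-1147/8, c1=1, c2=197/16)
[Jacobi] macro 6: S0 reads c2=197/16 → after 1×micro: -4785/16; S1 reads c1=1 → after 1×micro: 0; S2 reads c1=1 → after 1×micro: 655/32 ⇒ (c0=-4785/16, c1=0, c2=655/32)
[Jacobi] macro 7: S0 reads c2=655/32 → after 1×micro: -19795/32; S1 reads c1=0 → after 1×micro: -2; S2 reads c1=0 → after 1×micro: 1965/64 ⇒ (c0=-19795/32, c1=-2, c2=1965/64)
[Jacobi] macro 8: S0 reads c2=1965/64 → after 1×micro: -81145/64; S1 reads c1=-2 → after 1×micro: 1; S2 reads c1=-2 → after 1×micro: 5383/128 ⇒ (c0=-81145/64, c1=1, c2=5383/128)
[Jacobi] macro 9: S0 reads c2=5383/128 → after 1×micro: -329963/128; S1 reads c1=1 → after 1×micro: 0; S2 reads c1=1 → after 1×micro: 16661/256 ⇒ (c0=-329963/128, c1=0, c2=16661/256)
[Gauss-Seidel] macro 1: S0 reads c2=-2 → after 1×micro: -4; S1 reads c1=4 → after 1×micro: -2; S2 reads c1=-2 → after 1×micro: -7 ⇒ (c0=-4, c1=-2, c2=-7)
[Gauss-Seidel] macro 2: S0 reads c2=-7 → after 1×micro: -1; S1 reads c1=-2 → after 1×micro: 1; S2 reads c1=1 → after 1×micro: -17/2 ⇒ (c0=-1, c1=1, c2=-17/2)
[Gauss-Seidel] macro 3: S0 reads c2=-17/2 → after 1×micro: 13/2; S1 reads c1=1 → after 1×micro: 0; S2 reads c1=0 → after 1×micro: -51/4 ⇒ (c0=13/2, c1=0, c2=-51/4)
[Gauss-Seidel] macro 4: S0 reads c2=-51/4 → after 1×micro: 103/4; S1 reads c1=0 → after 1×micro: -2; S2 reads c1=-2 → after 1×micro: -185/8 ⇒ (c0=103/4, c1=-2, c2=-185/8)
[Gauss-Seidel] macro 5: S0 reads c2=-185/8 → after 1×micro: 597/8; S1 reads c1=-2 → after 1×micro: 1; S2 reads c1=1 → after 1×micro: -523/16 ⇒ (c0=597/8, c1=1, c2=-523/16)
[Gauss-Seidel] macro 6: S0 reads c2=-523/16 → after 1×micro: 2911/16; S1 reads c1=1 → after 1×micro: 0; S2 reads c1=0 → after 1×micro: -1569/32 ⇒ (c0=2911/16, c1=0, c2=-1569/32)
[Gauss-Seidel] macro 7: S0 reads c2=-1569/32 → after 1×micro: 13213/32; S1 reads c1=0 → after 1×micro: -2; S2 reads c1=-2 → after 1×micro: -4963/64 ⇒ (c0=13213/32, c1=-2, c2=-4963/64)
[Gauss-Seidel] macro 8: S0 reads c2=-4963/64 → after 1×micro: 57815/64; S1 reads c1=-2 → after 1×micro: 1; S2 reads c1=1 → after 1×micro: -14633/128 ⇒ (c0=57815/64, c1=1, c2=-14633/128)
[Gauss-Seidel] macro 9: S0 reads c2=-14633/128 → after 1×micro: 245893/128; S1 reads c1=1 → after 1×micro: 0; S2 reads c1=0 → after 1×micro: -43899/256 ⇒ (c0=245893/128, c1=0, c2=-43899/256)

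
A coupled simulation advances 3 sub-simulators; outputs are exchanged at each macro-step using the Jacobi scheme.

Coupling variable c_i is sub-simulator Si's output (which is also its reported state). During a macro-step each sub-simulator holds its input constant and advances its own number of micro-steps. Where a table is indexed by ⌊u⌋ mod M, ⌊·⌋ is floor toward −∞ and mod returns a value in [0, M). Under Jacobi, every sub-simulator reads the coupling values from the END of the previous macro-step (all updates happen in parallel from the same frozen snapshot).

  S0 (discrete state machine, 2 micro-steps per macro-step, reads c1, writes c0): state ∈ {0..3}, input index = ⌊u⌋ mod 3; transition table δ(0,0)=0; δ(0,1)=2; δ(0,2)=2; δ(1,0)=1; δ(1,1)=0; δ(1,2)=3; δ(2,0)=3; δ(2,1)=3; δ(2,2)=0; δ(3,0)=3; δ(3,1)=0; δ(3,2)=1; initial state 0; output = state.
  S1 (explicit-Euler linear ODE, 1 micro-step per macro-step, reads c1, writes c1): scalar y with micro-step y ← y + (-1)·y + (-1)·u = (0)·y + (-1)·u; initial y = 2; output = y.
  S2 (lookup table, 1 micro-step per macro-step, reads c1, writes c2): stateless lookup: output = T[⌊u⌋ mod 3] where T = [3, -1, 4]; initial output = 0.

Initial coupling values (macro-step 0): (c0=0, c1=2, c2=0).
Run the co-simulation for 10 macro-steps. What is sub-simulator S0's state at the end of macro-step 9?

S0 state at macro-step 9 = 3

macro 1: S0 reads c1=2 → after 2×micro: 0; S1 reads c1=2 → after 1×micro: -2; S2 reads c1=2 → after 1×micro: 4 ⇒ (c0=0, c1=-2, c2=4)
macro 2: S0 reads c1=-2 → after 2×micro: 3; S1 reads c1=-2 → after 1×micro: 2; S2 reads c1=-2 → after 1×micro: -1 ⇒ (c0=3, c1=2, c2=-1)
macro 3: S0 reads c1=2 → after 2×micro: 3; S1 reads c1=2 → after 1×micro: -2; S2 reads c1=2 → after 1×micro: 4 ⇒ (c0=3, c1=-2, c2=4)
macro 4: S0 reads c1=-2 → after 2×micro: 2; S1 reads c1=-2 → after 1×micro: 2; S2 reads c1=-2 → after 1×micro: -1 ⇒ (c0=2, c1=2, c2=-1)
macro 5: S0 reads c1=2 → after 2×micro: 2; S1 reads c1=2 → after 1×micro: -2; S2 reads c1=2 → after 1×micro: 4 ⇒ (c0=2, c1=-2, c2=4)
macro 6: S0 reads c1=-2 → after 2×micro: 0; S1 reads c1=-2 → after 1×micro: 2; S2 reads c1=-2 → after 1×micro: -1 ⇒ (c0=0, c1=2, c2=-1)
macro 7: S0 reads c1=2 → after 2×micro: 0; S1 reads c1=2 → after 1×micro: -2; S2 reads c1=2 → after 1×micro: 4 ⇒ (c0=0, c1=-2, c2=4)
macro 8: S0 reads c1=-2 → after 2×micro: 3; S1 reads c1=-2 → after 1×micro: 2; S2 reads c1=-2 → after 1×micro: -1 ⇒ (c0=3, c1=2, c2=-1)
macro 9: S0 reads c1=2 → after 2×micro: 3; S1 reads c1=2 → after 1×micro: -2; S2 reads c1=2 → after 1×micro: 4 ⇒ (c0=3, c1=-2, c2=4)
macro 10: S0 reads c1=-2 → after 2×micro: 2; S1 reads c1=-2 → after 1×micro: 2; S2 reads c1=-2 → after 1×micro: -1 ⇒ (c0=2, c1=2, c2=-1)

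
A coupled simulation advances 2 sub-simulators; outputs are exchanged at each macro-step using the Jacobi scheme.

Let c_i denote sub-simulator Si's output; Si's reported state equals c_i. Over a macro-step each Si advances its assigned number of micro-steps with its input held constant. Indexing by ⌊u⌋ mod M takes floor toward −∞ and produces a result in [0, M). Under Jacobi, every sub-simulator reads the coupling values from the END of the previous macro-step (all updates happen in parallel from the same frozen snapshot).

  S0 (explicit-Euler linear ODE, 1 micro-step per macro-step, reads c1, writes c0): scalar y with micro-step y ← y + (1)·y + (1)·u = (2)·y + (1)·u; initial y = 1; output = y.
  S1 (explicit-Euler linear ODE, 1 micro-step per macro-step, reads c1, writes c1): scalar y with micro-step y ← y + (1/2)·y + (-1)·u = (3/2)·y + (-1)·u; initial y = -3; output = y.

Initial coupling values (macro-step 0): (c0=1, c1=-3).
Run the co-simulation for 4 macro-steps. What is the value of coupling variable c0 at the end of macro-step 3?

c0 at macro-step 3 = -31/4

macro 1: S0 reads c1=-3 → after 1×micro: -1; S1 reads c1=-3 → after 1×micro: -3/2 ⇒ (c0=-1, c1=-3/2)
macro 2: S0 reads c1=-3/2 → after 1×micro: -7/2; S1 reads c1=-3/2 → after 1×micro: -3/4 ⇒ (c0=-7/2, c1=-3/4)
macro 3: S0 reads c1=-3/4 → after 1×micro: -31/4; S1 reads c1=-3/4 → after 1×micro: -3/8 ⇒ (c0=-31/4, c1=-3/8)
macro 4: S0 reads c1=-3/8 → after 1×micro: -127/8; S1 reads c1=-3/8 → after 1×micro: -3/16 ⇒ (c0=-127/8, c1=-3/16)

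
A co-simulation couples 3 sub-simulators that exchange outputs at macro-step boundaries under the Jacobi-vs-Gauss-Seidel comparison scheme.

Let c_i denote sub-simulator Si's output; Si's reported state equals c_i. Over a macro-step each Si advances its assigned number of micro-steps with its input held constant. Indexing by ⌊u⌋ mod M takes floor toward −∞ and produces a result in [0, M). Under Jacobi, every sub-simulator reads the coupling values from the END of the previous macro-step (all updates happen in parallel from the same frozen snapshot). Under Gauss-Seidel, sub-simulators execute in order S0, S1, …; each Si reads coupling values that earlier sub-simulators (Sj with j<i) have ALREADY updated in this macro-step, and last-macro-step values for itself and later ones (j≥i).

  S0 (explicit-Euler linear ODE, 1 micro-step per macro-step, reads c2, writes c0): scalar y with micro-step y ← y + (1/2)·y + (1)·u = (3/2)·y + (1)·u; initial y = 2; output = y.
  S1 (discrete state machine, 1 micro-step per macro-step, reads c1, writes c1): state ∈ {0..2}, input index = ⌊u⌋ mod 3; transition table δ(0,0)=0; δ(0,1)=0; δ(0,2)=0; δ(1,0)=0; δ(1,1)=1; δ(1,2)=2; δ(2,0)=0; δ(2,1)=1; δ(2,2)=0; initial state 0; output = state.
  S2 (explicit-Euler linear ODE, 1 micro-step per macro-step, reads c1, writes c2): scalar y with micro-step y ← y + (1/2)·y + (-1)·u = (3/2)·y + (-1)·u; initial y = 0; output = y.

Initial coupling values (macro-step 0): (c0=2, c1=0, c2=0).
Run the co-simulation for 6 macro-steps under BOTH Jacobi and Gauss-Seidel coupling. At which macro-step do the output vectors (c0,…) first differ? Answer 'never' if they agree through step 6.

first divergence at macro-step: never

[Jacobi] macro 1: S0 reads c2=0 → after 1×micro: 3; S1 reads c1=0 → after 1×micro: 0; S2 reads c1=0 → after 1×micro: 0 ⇒ (c0=3, c1=0, c2=0)
[Jacobi] macro 2: S0 reads c2=0 → after 1×micro: 9/2; S1 reads c1=0 → after 1×micro: 0; S2 reads c1=0 → after 1×micro: 0 ⇒ (c0=9/2, c1=0, c2=0)
[Jacobi] macro 3: S0 reads c2=0 → after 1×micro: 27/4; S1 reads c1=0 → after 1×micro: 0; S2 reads c1=0 → after 1×micro: 0 ⇒ (c0=27/4, c1=0, c2=0)
[Jacobi] macro 4: S0 reads c2=0 → after 1×micro: 81/8; S1 reads c1=0 → after 1×micro: 0; S2 reads c1=0 → after 1×micro: 0 ⇒ (c0=81/8, c1=0, c2=0)
[Jacobi] macro 5: S0 reads c2=0 → after 1×micro: 243/16; S1 reads c1=0 → after 1×micro: 0; S2 reads c1=0 → after 1×micro: 0 ⇒ (c0=243/16, c1=0, c2=0)
[Jacobi] macro 6: S0 reads c2=0 → after 1×micro: 729/32; S1 reads c1=0 → after 1×micro: 0; S2 reads c1=0 → after 1×micro: 0 ⇒ (c0=729/32, c1=0, c2=0)
[Gauss-Seidel] macro 1: S0 reads c2=0 → after 1×micro: 3; S1 reads c1=0 → after 1×micro: 0; S2 reads c1=0 → after 1×micro: 0 ⇒ (c0=3, c1=0, c2=0)
[Gauss-Seidel] macro 2: S0 reads c2=0 → after 1×micro: 9/2; S1 reads c1=0 → after 1×micro: 0; S2 reads c1=0 → after 1×micro: 0 ⇒ (c0=9/2, c1=0, c2=0)
[Gauss-Seidel] macro 3: S0 reads c2=0 → after 1×micro: 27/4; S1 reads c1=0 → after 1×micro: 0; S2 reads c1=0 → after 1×micro: 0 ⇒ (c0=27/4, c1=0, c2=0)
[Gauss-Seidel] macro 4: S0 reads c2=0 → after 1×micro: 81/8; S1 reads c1=0 → after 1×micro: 0; S2 reads c1=0 → after 1×micro: 0 ⇒ (c0=81/8, c1=0, c2=0)
[Gauss-Seidel] macro 5: S0 reads c2=0 → after 1×micro: 243/16; S1 reads c1=0 → after 1×micro: 0; S2 reads c1=0 → after 1×micro: 0 ⇒ (c0=243/16, c1=0, c2=0)
[Gauss-Seidel] macro 6: S0 reads c2=0 → after 1×micro: 729/32; S1 reads c1=0 → after 1×micro: 0; S2 reads c1=0 → after 1×micro: 0 ⇒ (c0=729/32, c1=0, c2=0)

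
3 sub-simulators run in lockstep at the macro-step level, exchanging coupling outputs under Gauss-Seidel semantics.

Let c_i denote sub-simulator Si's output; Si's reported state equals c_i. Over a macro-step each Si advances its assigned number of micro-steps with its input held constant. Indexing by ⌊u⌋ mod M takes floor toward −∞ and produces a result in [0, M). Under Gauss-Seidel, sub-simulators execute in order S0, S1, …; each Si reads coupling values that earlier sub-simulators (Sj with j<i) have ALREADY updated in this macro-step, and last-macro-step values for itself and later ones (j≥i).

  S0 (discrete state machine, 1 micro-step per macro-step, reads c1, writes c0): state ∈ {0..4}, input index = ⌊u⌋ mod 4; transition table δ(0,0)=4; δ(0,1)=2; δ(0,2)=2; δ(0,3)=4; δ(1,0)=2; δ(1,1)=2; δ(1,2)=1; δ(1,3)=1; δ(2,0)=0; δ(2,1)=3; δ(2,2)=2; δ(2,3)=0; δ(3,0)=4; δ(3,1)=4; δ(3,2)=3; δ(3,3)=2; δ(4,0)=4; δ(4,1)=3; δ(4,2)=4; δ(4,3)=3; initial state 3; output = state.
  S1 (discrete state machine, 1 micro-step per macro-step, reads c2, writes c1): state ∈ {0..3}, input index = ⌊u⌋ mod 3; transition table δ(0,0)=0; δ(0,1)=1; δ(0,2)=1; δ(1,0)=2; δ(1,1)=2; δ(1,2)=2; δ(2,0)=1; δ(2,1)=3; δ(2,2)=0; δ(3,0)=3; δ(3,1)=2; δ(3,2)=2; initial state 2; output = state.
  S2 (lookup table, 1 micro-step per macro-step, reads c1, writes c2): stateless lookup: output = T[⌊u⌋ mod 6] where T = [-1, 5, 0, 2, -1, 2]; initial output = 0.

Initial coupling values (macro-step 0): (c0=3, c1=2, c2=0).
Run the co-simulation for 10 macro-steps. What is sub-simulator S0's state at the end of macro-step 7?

S0 state at macro-step 7 = 4

macro 1: S0 reads c1=2 → after 1×micro: 3; S1 reads c2=0 → after 1×micro: 1; S2 reads c1=1 → after 1×micro: 5 ⇒ (c0=3, c1=1, c2=5)
macro 2: S0 reads c1=1 → after 1×micro: 4; S1 reads c2=5 → after 1×micro: 2; S2 reads c1=2 → after 1×micro: 0 ⇒ (c0=4, c1=2, c2=0)
macro 3: S0 reads c1=2 → after 1×micro: 4; S1 reads c2=0 → after 1×micro: 1; S2 reads c1=1 → after 1×micro: 5 ⇒ (c0=4, c1=1, c2=5)
macro 4: S0 reads c1=1 → after 1×micro: 3; S1 reads c2=5 → after 1×micro: 2; S2 reads c1=2 → after 1×micro: 0 ⇒ (c0=3, c1=2, c2=0)
macro 5: S0 reads c1=2 → after 1×micro: 3; S1 reads c2=0 → after 1×micro: 1; S2 reads c1=1 → after 1×micro: 5 ⇒ (c0=3, c1=1, c2=5)
macro 6: S0 reads c1=1 → after 1×micro: 4; S1 reads c2=5 → after 1×micro: 2; S2 reads c1=2 → after 1×micro: 0 ⇒ (c0=4, c1=2, c2=0)
macro 7: S0 reads c1=2 → after 1×micro: 4; S1 reads c2=0 → after 1×micro: 1; S2 reads c1=1 → after 1×micro: 5 ⇒ (c0=4, c1=1, c2=5)
macro 8: S0 reads c1=1 → after 1×micro: 3; S1 reads c2=5 → after 1×micro: 2; S2 reads c1=2 → after 1×micro: 0 ⇒ (c0=3, c1=2, c2=0)
macro 9: S0 reads c1=2 → after 1×micro: 3; S1 reads c2=0 → after 1×micro: 1; S2 reads c1=1 → after 1×micro: 5 ⇒ (c0=3, c1=1, c2=5)
macro 10: S0 reads c1=1 → after 1×micro: 4; S1 reads c2=5 → after 1×micro: 2; S2 reads c1=2 → after 1×micro: 0 ⇒ (c0=4, c1=2, c2=0)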